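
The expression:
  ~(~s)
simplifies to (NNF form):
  s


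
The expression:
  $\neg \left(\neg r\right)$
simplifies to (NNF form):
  $r$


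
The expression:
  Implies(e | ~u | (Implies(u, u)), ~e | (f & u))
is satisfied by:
  {u: True, f: True, e: False}
  {u: True, f: False, e: False}
  {f: True, u: False, e: False}
  {u: False, f: False, e: False}
  {u: True, e: True, f: True}


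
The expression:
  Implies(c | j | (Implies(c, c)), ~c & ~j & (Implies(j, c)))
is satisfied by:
  {j: False, c: False}


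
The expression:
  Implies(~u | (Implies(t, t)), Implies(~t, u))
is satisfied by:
  {t: True, u: True}
  {t: True, u: False}
  {u: True, t: False}


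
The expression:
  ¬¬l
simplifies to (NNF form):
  l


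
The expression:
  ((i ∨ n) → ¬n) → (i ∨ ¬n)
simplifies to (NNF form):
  True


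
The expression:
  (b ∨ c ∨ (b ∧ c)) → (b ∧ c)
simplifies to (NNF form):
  (b ∧ c) ∨ (¬b ∧ ¬c)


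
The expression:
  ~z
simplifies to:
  ~z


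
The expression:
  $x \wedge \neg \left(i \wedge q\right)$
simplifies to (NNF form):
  $x \wedge \left(\neg i \vee \neg q\right)$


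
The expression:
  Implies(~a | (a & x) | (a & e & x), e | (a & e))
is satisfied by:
  {e: True, a: True, x: False}
  {e: True, a: False, x: False}
  {x: True, e: True, a: True}
  {x: True, e: True, a: False}
  {a: True, x: False, e: False}


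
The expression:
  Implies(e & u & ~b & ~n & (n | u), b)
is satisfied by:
  {n: True, b: True, u: False, e: False}
  {n: True, u: False, e: False, b: False}
  {b: True, u: False, e: False, n: False}
  {b: False, u: False, e: False, n: False}
  {n: True, e: True, b: True, u: False}
  {n: True, e: True, b: False, u: False}
  {e: True, b: True, n: False, u: False}
  {e: True, n: False, u: False, b: False}
  {b: True, n: True, u: True, e: False}
  {n: True, u: True, b: False, e: False}
  {b: True, u: True, n: False, e: False}
  {u: True, n: False, e: False, b: False}
  {n: True, e: True, u: True, b: True}
  {n: True, e: True, u: True, b: False}
  {e: True, u: True, b: True, n: False}


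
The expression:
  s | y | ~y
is always true.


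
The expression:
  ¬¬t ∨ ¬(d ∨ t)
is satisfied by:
  {t: True, d: False}
  {d: False, t: False}
  {d: True, t: True}


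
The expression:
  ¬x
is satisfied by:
  {x: False}


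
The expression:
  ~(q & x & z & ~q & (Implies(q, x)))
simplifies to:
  True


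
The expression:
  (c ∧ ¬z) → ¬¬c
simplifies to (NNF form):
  True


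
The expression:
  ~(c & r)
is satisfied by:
  {c: False, r: False}
  {r: True, c: False}
  {c: True, r: False}


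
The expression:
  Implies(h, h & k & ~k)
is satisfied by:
  {h: False}


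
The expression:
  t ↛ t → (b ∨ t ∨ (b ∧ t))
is always true.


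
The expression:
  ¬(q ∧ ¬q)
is always true.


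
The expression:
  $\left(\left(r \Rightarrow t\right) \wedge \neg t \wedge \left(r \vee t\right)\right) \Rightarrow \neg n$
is always true.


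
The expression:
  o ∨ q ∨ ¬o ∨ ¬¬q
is always true.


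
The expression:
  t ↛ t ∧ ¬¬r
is never true.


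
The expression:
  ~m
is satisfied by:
  {m: False}


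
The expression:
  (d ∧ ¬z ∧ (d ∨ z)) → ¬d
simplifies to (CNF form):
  z ∨ ¬d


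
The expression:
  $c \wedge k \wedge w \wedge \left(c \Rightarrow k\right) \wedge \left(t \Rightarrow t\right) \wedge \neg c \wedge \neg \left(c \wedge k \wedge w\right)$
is never true.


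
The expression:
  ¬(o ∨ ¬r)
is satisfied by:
  {r: True, o: False}


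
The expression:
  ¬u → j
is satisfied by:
  {u: True, j: True}
  {u: True, j: False}
  {j: True, u: False}


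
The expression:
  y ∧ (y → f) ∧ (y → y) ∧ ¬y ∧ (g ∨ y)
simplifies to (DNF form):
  False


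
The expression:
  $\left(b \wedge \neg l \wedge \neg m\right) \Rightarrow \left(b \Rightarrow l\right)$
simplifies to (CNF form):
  $l \vee m \vee \neg b$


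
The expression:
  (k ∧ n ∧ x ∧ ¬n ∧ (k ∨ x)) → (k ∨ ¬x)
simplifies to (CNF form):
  True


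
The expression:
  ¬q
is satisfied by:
  {q: False}


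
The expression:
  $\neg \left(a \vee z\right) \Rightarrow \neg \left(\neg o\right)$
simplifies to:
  $a \vee o \vee z$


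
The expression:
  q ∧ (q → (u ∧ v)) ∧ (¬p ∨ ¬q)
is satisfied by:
  {u: True, q: True, v: True, p: False}


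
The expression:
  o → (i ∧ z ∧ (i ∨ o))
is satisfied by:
  {i: True, z: True, o: False}
  {i: True, z: False, o: False}
  {z: True, i: False, o: False}
  {i: False, z: False, o: False}
  {i: True, o: True, z: True}


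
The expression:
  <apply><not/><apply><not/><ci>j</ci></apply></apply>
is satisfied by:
  {j: True}


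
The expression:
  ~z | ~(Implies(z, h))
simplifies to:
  ~h | ~z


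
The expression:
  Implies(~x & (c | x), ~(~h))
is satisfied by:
  {h: True, x: True, c: False}
  {h: True, c: False, x: False}
  {x: True, c: False, h: False}
  {x: False, c: False, h: False}
  {h: True, x: True, c: True}
  {h: True, c: True, x: False}
  {x: True, c: True, h: False}


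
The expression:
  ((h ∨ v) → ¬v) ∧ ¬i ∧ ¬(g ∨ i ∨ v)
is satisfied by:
  {g: False, v: False, i: False}


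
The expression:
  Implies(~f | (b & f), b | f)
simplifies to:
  b | f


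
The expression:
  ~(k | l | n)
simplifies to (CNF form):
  ~k & ~l & ~n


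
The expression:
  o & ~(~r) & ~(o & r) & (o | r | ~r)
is never true.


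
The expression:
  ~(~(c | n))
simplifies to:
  c | n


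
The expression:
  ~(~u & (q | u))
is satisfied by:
  {u: True, q: False}
  {q: False, u: False}
  {q: True, u: True}


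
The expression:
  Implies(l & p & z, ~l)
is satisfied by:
  {l: False, z: False, p: False}
  {p: True, l: False, z: False}
  {z: True, l: False, p: False}
  {p: True, z: True, l: False}
  {l: True, p: False, z: False}
  {p: True, l: True, z: False}
  {z: True, l: True, p: False}


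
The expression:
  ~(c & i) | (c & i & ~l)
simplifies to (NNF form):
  ~c | ~i | ~l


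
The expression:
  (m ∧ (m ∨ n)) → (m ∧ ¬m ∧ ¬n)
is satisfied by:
  {m: False}


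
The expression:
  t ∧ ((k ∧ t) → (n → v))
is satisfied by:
  {t: True, v: True, k: False, n: False}
  {t: True, k: False, v: False, n: False}
  {t: True, n: True, v: True, k: False}
  {t: True, n: True, k: False, v: False}
  {t: True, v: True, k: True, n: False}
  {t: True, k: True, v: False, n: False}
  {t: True, n: True, k: True, v: True}


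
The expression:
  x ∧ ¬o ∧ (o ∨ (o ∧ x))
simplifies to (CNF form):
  False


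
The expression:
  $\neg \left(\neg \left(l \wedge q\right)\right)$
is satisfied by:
  {q: True, l: True}


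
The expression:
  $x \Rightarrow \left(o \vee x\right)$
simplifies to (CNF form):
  $\text{True}$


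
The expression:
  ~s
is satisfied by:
  {s: False}


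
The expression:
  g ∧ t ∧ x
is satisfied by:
  {t: True, x: True, g: True}


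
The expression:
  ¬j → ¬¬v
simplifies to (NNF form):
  j ∨ v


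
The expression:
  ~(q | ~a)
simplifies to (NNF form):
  a & ~q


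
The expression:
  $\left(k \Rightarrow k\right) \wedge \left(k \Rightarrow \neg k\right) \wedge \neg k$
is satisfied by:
  {k: False}


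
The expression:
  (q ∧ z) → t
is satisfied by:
  {t: True, q: False, z: False}
  {q: False, z: False, t: False}
  {t: True, z: True, q: False}
  {z: True, q: False, t: False}
  {t: True, q: True, z: False}
  {q: True, t: False, z: False}
  {t: True, z: True, q: True}


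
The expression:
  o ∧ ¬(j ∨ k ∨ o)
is never true.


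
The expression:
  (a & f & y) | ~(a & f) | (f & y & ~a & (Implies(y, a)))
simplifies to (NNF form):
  y | ~a | ~f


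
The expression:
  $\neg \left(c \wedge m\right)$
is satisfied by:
  {m: False, c: False}
  {c: True, m: False}
  {m: True, c: False}


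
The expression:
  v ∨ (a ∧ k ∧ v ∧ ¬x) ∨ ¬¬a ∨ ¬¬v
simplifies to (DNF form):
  a ∨ v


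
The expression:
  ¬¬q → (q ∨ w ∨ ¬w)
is always true.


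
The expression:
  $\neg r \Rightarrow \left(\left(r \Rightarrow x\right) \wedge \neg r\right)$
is always true.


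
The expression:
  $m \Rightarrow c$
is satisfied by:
  {c: True, m: False}
  {m: False, c: False}
  {m: True, c: True}


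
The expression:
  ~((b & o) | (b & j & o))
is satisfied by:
  {o: False, b: False}
  {b: True, o: False}
  {o: True, b: False}


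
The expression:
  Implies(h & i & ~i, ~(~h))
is always true.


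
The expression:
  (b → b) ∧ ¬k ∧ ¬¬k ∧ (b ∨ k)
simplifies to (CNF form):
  False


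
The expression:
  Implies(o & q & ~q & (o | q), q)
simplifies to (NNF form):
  True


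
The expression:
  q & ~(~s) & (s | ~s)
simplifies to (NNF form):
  q & s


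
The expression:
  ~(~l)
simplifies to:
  l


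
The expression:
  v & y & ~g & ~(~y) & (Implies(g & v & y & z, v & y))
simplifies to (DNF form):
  v & y & ~g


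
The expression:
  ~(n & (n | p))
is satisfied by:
  {n: False}


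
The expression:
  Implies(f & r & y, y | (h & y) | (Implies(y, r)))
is always true.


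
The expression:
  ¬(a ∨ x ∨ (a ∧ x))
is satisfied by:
  {x: False, a: False}


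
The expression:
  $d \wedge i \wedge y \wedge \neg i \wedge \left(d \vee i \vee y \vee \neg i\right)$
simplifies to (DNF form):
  $\text{False}$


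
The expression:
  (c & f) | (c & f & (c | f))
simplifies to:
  c & f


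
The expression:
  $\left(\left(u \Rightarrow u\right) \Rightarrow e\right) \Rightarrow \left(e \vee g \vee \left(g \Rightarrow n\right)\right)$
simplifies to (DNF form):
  $\text{True}$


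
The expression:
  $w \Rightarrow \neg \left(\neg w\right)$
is always true.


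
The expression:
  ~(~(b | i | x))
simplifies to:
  b | i | x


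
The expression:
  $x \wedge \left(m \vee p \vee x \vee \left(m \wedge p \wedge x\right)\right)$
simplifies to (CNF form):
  $x$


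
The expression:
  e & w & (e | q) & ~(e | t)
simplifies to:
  False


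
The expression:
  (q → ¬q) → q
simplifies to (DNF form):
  q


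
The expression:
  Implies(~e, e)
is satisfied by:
  {e: True}


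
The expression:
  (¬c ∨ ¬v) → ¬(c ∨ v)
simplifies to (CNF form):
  (c ∨ ¬c) ∧ (c ∨ ¬v) ∧ (v ∨ ¬c) ∧ (v ∨ ¬v)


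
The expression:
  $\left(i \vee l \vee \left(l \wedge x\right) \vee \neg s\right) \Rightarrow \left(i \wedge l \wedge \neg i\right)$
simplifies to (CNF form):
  $s \wedge \neg i \wedge \neg l$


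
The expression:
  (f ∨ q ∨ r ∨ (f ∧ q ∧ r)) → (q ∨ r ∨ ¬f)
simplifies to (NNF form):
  q ∨ r ∨ ¬f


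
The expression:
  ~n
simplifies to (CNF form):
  ~n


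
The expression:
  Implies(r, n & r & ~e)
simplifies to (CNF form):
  (n | ~r) & (~e | ~r)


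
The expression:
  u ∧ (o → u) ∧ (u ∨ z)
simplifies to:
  u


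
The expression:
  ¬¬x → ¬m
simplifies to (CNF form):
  ¬m ∨ ¬x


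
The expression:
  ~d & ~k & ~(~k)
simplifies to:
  False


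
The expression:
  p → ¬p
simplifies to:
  ¬p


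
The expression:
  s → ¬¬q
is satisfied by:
  {q: True, s: False}
  {s: False, q: False}
  {s: True, q: True}


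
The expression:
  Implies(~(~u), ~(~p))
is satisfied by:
  {p: True, u: False}
  {u: False, p: False}
  {u: True, p: True}


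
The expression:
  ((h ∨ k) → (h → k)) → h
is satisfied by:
  {h: True}


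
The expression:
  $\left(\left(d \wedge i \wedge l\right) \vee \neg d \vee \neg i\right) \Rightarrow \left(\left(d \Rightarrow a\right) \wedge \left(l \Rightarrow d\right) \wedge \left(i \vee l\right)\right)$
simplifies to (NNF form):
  $\left(a \vee \neg l\right) \wedge \left(d \vee \neg l\right) \wedge \left(i \vee l\right)$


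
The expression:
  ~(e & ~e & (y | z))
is always true.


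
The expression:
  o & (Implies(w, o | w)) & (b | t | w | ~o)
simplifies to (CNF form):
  o & (b | t | w)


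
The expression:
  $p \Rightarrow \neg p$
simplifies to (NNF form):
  $\neg p$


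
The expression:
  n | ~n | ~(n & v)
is always true.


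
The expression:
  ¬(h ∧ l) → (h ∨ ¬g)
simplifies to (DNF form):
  h ∨ ¬g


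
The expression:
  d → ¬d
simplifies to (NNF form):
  ¬d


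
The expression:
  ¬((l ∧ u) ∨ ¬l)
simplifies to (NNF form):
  l ∧ ¬u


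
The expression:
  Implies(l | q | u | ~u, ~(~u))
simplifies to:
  u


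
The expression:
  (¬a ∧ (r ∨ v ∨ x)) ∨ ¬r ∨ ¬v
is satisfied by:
  {v: False, a: False, r: False}
  {r: True, v: False, a: False}
  {a: True, v: False, r: False}
  {r: True, a: True, v: False}
  {v: True, r: False, a: False}
  {r: True, v: True, a: False}
  {a: True, v: True, r: False}


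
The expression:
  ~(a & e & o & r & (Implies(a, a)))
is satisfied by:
  {e: False, o: False, a: False, r: False}
  {r: True, e: False, o: False, a: False}
  {a: True, e: False, o: False, r: False}
  {r: True, a: True, e: False, o: False}
  {o: True, r: False, e: False, a: False}
  {r: True, o: True, e: False, a: False}
  {a: True, o: True, r: False, e: False}
  {r: True, a: True, o: True, e: False}
  {e: True, a: False, o: False, r: False}
  {r: True, e: True, a: False, o: False}
  {a: True, e: True, r: False, o: False}
  {r: True, a: True, e: True, o: False}
  {o: True, e: True, a: False, r: False}
  {r: True, o: True, e: True, a: False}
  {a: True, o: True, e: True, r: False}


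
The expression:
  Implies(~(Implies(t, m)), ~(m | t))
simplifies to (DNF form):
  m | ~t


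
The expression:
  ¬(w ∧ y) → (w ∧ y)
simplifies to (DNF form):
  w ∧ y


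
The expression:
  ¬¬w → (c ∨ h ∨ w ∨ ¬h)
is always true.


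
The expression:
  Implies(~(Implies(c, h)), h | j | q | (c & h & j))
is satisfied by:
  {h: True, q: True, j: True, c: False}
  {h: True, q: True, j: False, c: False}
  {h: True, j: True, c: False, q: False}
  {h: True, j: False, c: False, q: False}
  {q: True, j: True, c: False, h: False}
  {q: True, j: False, c: False, h: False}
  {j: True, q: False, c: False, h: False}
  {j: False, q: False, c: False, h: False}
  {h: True, q: True, c: True, j: True}
  {h: True, q: True, c: True, j: False}
  {h: True, c: True, j: True, q: False}
  {h: True, c: True, j: False, q: False}
  {c: True, q: True, j: True, h: False}
  {c: True, q: True, j: False, h: False}
  {c: True, j: True, q: False, h: False}


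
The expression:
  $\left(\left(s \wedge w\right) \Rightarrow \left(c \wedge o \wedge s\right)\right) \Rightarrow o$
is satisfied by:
  {o: True, s: True, w: True}
  {o: True, s: True, w: False}
  {o: True, w: True, s: False}
  {o: True, w: False, s: False}
  {s: True, w: True, o: False}


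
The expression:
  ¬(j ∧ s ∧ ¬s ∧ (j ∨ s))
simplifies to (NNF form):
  True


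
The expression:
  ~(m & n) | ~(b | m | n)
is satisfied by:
  {m: False, n: False}
  {n: True, m: False}
  {m: True, n: False}


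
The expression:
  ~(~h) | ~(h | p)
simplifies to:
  h | ~p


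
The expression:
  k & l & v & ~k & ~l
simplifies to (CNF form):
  False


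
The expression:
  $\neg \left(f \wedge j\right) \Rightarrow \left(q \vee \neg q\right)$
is always true.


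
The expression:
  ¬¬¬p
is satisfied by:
  {p: False}


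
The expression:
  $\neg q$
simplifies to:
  $\neg q$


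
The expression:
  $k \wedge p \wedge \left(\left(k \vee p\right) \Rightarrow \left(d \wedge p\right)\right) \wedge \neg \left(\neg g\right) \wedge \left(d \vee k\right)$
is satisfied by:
  {p: True, d: True, g: True, k: True}


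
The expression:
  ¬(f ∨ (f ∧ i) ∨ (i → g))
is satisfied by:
  {i: True, g: False, f: False}


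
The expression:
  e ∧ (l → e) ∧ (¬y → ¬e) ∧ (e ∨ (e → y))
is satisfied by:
  {e: True, y: True}


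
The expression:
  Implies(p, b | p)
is always true.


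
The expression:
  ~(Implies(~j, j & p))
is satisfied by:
  {j: False}


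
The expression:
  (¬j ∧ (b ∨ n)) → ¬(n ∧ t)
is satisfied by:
  {j: True, t: False, n: False}
  {j: False, t: False, n: False}
  {n: True, j: True, t: False}
  {n: True, j: False, t: False}
  {t: True, j: True, n: False}
  {t: True, j: False, n: False}
  {t: True, n: True, j: True}


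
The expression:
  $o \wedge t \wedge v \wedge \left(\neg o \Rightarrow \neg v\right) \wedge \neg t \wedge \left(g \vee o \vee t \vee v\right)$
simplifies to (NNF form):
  $\text{False}$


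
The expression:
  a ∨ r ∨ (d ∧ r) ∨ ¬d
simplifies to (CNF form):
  a ∨ r ∨ ¬d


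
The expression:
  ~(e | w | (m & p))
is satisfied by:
  {e: False, w: False, p: False, m: False}
  {m: True, e: False, w: False, p: False}
  {p: True, e: False, w: False, m: False}


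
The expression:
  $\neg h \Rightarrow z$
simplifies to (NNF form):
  $h \vee z$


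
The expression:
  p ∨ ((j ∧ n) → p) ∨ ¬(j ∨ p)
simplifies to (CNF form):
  p ∨ ¬j ∨ ¬n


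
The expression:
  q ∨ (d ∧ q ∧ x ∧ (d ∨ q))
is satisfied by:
  {q: True}


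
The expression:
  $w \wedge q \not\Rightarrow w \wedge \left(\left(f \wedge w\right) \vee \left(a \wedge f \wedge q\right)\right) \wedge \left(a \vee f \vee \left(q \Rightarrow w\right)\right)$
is never true.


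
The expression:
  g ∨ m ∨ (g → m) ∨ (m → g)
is always true.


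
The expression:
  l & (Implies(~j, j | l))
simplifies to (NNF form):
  l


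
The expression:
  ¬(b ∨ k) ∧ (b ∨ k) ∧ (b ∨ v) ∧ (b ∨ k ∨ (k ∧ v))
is never true.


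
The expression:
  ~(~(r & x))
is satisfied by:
  {r: True, x: True}


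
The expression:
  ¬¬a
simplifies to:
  a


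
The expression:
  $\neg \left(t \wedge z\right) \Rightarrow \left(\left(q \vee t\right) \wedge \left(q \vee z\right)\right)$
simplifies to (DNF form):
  $q \vee \left(t \wedge z\right)$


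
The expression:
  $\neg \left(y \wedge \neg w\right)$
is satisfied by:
  {w: True, y: False}
  {y: False, w: False}
  {y: True, w: True}


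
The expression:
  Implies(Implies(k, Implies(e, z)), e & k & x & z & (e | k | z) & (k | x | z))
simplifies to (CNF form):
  e & k & (x | ~z)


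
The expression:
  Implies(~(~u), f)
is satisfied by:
  {f: True, u: False}
  {u: False, f: False}
  {u: True, f: True}


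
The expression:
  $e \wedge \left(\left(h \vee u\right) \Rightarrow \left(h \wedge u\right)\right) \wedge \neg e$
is never true.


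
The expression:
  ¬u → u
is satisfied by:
  {u: True}


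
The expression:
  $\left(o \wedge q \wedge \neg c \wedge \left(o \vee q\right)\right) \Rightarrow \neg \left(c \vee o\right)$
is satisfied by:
  {c: True, o: False, q: False}
  {o: False, q: False, c: False}
  {c: True, q: True, o: False}
  {q: True, o: False, c: False}
  {c: True, o: True, q: False}
  {o: True, c: False, q: False}
  {c: True, q: True, o: True}


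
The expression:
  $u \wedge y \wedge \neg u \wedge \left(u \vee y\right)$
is never true.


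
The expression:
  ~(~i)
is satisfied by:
  {i: True}


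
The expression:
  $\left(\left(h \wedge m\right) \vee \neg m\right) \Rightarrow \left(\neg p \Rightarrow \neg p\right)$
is always true.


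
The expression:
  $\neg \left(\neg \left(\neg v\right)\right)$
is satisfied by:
  {v: False}


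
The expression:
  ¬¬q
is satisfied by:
  {q: True}


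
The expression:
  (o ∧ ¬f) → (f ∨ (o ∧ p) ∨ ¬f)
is always true.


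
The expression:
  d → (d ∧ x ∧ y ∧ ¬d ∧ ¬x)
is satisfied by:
  {d: False}


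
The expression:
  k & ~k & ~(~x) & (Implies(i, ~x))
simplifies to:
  False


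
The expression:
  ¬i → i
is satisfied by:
  {i: True}


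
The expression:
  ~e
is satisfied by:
  {e: False}


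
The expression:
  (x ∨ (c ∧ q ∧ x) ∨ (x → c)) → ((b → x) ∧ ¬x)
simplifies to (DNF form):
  ¬b ∧ ¬x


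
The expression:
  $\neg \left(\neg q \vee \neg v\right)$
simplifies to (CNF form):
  $q \wedge v$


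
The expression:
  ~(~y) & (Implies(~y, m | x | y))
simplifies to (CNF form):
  y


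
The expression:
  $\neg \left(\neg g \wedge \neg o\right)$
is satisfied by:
  {o: True, g: True}
  {o: True, g: False}
  {g: True, o: False}


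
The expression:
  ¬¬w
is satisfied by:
  {w: True}


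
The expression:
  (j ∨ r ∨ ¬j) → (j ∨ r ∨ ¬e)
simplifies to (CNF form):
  j ∨ r ∨ ¬e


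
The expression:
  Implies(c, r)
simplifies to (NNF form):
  r | ~c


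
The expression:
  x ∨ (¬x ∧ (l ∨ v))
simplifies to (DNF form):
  l ∨ v ∨ x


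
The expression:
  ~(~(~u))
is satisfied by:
  {u: False}


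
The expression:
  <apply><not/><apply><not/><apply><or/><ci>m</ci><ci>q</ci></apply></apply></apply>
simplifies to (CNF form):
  <apply><or/><ci>m</ci><ci>q</ci></apply>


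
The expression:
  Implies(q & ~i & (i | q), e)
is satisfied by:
  {i: True, e: True, q: False}
  {i: True, e: False, q: False}
  {e: True, i: False, q: False}
  {i: False, e: False, q: False}
  {i: True, q: True, e: True}
  {i: True, q: True, e: False}
  {q: True, e: True, i: False}


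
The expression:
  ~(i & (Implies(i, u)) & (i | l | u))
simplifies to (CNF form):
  ~i | ~u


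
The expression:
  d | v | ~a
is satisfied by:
  {d: True, v: True, a: False}
  {d: True, v: False, a: False}
  {v: True, d: False, a: False}
  {d: False, v: False, a: False}
  {a: True, d: True, v: True}
  {a: True, d: True, v: False}
  {a: True, v: True, d: False}


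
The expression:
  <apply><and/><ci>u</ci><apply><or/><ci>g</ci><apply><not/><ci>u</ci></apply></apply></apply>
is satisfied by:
  {u: True, g: True}


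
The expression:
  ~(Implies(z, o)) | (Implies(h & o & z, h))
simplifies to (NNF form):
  True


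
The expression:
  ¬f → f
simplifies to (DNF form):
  f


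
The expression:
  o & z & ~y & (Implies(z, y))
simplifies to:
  False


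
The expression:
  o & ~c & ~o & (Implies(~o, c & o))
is never true.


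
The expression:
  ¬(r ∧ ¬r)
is always true.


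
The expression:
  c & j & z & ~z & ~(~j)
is never true.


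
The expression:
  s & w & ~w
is never true.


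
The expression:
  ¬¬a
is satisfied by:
  {a: True}


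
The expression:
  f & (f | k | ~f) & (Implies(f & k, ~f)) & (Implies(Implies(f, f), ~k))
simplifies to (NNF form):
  f & ~k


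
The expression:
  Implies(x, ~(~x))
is always true.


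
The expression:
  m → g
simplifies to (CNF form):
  g ∨ ¬m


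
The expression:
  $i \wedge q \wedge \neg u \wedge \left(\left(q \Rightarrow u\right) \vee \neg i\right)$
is never true.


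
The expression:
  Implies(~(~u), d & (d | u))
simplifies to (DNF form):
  d | ~u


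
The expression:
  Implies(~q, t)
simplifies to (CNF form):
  q | t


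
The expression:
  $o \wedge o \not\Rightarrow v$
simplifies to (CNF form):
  $o \wedge \neg v$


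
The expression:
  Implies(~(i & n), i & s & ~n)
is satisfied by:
  {i: True, n: True, s: True}
  {i: True, n: True, s: False}
  {i: True, s: True, n: False}


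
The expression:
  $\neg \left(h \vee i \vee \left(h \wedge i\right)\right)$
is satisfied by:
  {i: False, h: False}


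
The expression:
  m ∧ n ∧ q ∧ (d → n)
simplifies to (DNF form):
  m ∧ n ∧ q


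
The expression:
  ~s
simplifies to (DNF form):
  ~s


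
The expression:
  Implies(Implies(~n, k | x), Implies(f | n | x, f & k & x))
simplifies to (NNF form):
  (f | ~x) & (k | ~x) & (x | ~n) & (x | ~f | ~k)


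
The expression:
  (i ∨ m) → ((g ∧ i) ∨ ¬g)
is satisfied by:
  {i: True, g: False, m: False}
  {g: False, m: False, i: False}
  {i: True, m: True, g: False}
  {m: True, g: False, i: False}
  {i: True, g: True, m: False}
  {g: True, i: False, m: False}
  {i: True, m: True, g: True}


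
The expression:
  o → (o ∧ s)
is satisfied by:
  {s: True, o: False}
  {o: False, s: False}
  {o: True, s: True}


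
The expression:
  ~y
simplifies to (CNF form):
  ~y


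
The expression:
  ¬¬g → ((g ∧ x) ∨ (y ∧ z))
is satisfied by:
  {x: True, z: True, y: True, g: False}
  {x: True, z: True, y: False, g: False}
  {x: True, y: True, g: False, z: False}
  {x: True, y: False, g: False, z: False}
  {z: True, y: True, g: False, x: False}
  {z: True, y: False, g: False, x: False}
  {y: True, z: False, g: False, x: False}
  {y: False, z: False, g: False, x: False}
  {x: True, z: True, g: True, y: True}
  {x: True, z: True, g: True, y: False}
  {x: True, g: True, y: True, z: False}
  {x: True, g: True, y: False, z: False}
  {z: True, g: True, y: True, x: False}


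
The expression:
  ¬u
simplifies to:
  ¬u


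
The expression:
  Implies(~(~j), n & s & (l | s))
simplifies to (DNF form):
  ~j | (n & s)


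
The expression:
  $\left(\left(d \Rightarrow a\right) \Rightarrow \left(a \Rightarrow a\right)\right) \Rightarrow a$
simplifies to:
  $a$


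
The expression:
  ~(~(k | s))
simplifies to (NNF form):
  k | s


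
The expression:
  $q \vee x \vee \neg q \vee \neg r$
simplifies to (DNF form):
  $\text{True}$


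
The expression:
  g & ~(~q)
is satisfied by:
  {g: True, q: True}


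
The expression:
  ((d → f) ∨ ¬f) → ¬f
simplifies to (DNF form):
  ¬f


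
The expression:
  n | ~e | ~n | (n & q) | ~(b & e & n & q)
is always true.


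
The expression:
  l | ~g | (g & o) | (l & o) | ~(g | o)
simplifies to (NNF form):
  l | o | ~g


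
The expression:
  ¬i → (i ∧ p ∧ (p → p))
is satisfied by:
  {i: True}


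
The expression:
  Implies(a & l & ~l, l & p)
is always true.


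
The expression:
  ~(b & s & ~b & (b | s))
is always true.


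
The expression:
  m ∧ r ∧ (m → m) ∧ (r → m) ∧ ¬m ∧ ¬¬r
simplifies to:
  False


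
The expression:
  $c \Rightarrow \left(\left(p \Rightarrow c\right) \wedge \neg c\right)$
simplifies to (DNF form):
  $\neg c$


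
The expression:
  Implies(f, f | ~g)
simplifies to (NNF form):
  True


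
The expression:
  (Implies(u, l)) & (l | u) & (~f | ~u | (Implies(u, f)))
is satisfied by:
  {l: True}


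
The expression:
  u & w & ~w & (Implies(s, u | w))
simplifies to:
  False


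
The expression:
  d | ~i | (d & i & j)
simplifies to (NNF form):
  d | ~i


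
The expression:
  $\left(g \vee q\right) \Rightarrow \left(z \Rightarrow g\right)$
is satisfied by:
  {g: True, q: False, z: False}
  {g: False, q: False, z: False}
  {z: True, g: True, q: False}
  {z: True, g: False, q: False}
  {q: True, g: True, z: False}
  {q: True, g: False, z: False}
  {q: True, z: True, g: True}


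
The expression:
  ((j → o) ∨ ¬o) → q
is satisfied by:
  {q: True}


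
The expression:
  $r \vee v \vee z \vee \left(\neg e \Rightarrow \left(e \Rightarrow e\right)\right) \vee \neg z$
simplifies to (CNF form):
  $\text{True}$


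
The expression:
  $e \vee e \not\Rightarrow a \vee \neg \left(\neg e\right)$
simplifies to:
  $e$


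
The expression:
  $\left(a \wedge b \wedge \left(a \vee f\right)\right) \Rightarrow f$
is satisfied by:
  {f: True, a: False, b: False}
  {f: False, a: False, b: False}
  {b: True, f: True, a: False}
  {b: True, f: False, a: False}
  {a: True, f: True, b: False}
  {a: True, f: False, b: False}
  {a: True, b: True, f: True}


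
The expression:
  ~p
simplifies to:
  ~p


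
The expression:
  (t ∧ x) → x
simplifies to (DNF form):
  True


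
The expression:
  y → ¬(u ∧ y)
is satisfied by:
  {u: False, y: False}
  {y: True, u: False}
  {u: True, y: False}


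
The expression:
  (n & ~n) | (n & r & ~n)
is never true.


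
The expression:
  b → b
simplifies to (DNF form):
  True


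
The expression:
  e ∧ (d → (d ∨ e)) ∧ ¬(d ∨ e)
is never true.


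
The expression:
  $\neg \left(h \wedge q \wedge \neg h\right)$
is always true.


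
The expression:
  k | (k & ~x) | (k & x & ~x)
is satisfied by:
  {k: True}


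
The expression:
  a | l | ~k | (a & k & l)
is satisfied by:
  {a: True, l: True, k: False}
  {a: True, k: False, l: False}
  {l: True, k: False, a: False}
  {l: False, k: False, a: False}
  {a: True, l: True, k: True}
  {a: True, k: True, l: False}
  {l: True, k: True, a: False}


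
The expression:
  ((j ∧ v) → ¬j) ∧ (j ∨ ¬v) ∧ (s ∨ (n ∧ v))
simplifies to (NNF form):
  s ∧ ¬v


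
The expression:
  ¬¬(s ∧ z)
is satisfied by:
  {z: True, s: True}


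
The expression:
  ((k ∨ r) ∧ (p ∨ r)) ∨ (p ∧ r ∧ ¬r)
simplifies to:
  r ∨ (k ∧ p)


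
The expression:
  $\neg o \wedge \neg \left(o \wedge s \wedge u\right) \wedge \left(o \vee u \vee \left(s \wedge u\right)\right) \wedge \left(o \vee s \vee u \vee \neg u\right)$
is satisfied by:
  {u: True, o: False}


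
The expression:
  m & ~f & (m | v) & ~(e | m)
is never true.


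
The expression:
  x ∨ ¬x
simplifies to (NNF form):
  True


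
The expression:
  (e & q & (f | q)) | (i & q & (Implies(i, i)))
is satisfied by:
  {q: True, i: True, e: True}
  {q: True, i: True, e: False}
  {q: True, e: True, i: False}


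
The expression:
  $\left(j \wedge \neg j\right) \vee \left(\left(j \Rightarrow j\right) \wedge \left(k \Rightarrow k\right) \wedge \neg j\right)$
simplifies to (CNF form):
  $\neg j$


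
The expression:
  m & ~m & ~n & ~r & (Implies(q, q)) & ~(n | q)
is never true.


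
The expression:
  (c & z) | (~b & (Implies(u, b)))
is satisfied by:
  {z: True, c: True, b: False, u: False}
  {z: True, c: False, b: False, u: False}
  {c: True, z: False, b: False, u: False}
  {z: False, c: False, b: False, u: False}
  {z: True, u: True, c: True, b: False}
  {z: True, b: True, c: True, u: False}
  {z: True, u: True, b: True, c: True}


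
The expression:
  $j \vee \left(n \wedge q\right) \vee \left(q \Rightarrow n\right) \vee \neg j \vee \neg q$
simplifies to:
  $\text{True}$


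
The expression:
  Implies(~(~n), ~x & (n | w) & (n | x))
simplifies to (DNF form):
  ~n | ~x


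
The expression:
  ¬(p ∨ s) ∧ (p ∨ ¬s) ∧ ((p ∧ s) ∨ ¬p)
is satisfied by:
  {p: False, s: False}


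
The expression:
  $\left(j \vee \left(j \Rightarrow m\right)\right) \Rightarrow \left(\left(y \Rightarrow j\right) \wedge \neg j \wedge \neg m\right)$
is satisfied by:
  {y: False, j: False, m: False}


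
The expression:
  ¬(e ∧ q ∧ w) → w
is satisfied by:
  {w: True}


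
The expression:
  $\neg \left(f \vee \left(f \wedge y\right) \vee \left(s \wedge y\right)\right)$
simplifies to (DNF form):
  $\left(\neg f \wedge \neg s\right) \vee \left(\neg f \wedge \neg y\right)$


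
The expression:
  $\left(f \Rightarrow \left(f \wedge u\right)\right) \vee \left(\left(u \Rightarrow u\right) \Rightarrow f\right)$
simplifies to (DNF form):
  $\text{True}$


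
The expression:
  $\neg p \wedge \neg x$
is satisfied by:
  {x: False, p: False}


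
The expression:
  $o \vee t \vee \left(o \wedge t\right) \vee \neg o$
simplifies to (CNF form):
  $\text{True}$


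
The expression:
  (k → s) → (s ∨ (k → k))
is always true.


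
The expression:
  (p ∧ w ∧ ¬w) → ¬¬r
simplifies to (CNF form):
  True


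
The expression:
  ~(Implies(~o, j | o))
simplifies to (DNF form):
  ~j & ~o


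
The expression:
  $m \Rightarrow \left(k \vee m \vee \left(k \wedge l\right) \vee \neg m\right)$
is always true.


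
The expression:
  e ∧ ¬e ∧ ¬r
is never true.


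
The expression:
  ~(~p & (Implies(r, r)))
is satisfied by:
  {p: True}


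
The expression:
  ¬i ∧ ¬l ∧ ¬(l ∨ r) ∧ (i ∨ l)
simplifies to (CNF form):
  False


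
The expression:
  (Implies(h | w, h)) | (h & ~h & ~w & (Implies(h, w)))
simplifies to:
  h | ~w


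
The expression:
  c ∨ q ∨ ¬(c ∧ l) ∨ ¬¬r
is always true.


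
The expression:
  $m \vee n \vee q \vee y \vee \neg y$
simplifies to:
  $\text{True}$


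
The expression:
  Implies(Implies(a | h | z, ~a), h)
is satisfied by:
  {a: True, h: True}
  {a: True, h: False}
  {h: True, a: False}


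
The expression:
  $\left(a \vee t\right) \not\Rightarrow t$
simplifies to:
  $a \wedge \neg t$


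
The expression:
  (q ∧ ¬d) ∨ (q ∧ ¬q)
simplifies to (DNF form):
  q ∧ ¬d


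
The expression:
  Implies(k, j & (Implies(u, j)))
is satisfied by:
  {j: True, k: False}
  {k: False, j: False}
  {k: True, j: True}


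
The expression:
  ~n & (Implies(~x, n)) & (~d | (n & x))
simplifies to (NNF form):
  x & ~d & ~n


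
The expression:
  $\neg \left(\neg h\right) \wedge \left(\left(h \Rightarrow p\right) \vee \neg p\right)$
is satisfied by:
  {h: True}


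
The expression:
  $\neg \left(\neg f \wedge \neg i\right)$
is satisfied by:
  {i: True, f: True}
  {i: True, f: False}
  {f: True, i: False}


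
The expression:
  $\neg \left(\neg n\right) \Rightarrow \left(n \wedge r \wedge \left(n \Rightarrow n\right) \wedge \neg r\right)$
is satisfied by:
  {n: False}


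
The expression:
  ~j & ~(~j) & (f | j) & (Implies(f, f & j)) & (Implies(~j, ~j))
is never true.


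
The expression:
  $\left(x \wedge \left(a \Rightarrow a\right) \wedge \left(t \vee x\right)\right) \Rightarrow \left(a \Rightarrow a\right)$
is always true.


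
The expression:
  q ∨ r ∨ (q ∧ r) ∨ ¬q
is always true.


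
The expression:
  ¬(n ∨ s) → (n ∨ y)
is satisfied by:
  {n: True, y: True, s: True}
  {n: True, y: True, s: False}
  {n: True, s: True, y: False}
  {n: True, s: False, y: False}
  {y: True, s: True, n: False}
  {y: True, s: False, n: False}
  {s: True, y: False, n: False}


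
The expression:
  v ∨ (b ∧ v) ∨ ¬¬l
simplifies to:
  l ∨ v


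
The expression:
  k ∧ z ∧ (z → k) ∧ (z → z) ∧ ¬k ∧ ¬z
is never true.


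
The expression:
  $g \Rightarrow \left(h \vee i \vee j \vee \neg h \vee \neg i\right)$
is always true.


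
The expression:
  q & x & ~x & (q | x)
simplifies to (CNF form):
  False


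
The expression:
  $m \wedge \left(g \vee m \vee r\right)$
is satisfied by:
  {m: True}


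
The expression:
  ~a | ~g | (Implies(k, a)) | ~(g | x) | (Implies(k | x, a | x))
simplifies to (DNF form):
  True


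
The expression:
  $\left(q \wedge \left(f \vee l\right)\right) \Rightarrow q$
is always true.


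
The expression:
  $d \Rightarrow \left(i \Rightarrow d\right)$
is always true.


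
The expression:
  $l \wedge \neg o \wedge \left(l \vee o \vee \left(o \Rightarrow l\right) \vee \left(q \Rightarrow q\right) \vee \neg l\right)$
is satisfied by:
  {l: True, o: False}


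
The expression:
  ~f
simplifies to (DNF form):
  ~f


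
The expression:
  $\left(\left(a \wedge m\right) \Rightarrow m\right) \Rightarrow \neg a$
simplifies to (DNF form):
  $\neg a$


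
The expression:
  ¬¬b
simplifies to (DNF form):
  b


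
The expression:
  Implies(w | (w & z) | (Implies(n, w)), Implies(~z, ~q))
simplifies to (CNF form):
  (n | z | ~q) & (z | ~q | ~w)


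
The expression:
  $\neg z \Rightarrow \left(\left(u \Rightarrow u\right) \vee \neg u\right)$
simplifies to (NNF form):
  $\text{True}$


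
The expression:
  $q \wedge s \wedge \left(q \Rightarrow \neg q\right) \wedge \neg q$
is never true.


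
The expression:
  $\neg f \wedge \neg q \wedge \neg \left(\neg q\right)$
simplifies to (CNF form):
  $\text{False}$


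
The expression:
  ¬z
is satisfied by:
  {z: False}


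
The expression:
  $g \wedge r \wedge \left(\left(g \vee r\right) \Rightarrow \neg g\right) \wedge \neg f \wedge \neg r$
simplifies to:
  $\text{False}$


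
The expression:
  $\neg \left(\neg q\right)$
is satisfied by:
  {q: True}


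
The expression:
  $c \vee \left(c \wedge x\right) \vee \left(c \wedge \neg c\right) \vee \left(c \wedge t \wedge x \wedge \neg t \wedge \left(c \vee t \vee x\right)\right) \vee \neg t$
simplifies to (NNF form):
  $c \vee \neg t$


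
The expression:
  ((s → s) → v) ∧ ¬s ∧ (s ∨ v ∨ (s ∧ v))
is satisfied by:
  {v: True, s: False}


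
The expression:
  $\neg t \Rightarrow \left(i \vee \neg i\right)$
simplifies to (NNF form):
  $\text{True}$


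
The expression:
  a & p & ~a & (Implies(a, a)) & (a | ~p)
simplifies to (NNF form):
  False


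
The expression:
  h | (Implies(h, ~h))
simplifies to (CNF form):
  True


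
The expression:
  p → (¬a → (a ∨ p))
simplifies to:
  True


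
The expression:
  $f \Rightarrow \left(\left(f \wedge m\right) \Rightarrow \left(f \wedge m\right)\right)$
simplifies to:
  $\text{True}$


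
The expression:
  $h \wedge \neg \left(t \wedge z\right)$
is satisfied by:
  {h: True, t: False, z: False}
  {h: True, z: True, t: False}
  {h: True, t: True, z: False}


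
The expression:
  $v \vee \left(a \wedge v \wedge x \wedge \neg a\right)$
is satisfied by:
  {v: True}


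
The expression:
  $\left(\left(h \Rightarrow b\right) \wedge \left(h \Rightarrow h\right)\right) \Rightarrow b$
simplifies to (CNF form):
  $b \vee h$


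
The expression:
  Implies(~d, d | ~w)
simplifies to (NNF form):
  d | ~w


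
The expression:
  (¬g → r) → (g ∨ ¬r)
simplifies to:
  g ∨ ¬r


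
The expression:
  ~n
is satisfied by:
  {n: False}


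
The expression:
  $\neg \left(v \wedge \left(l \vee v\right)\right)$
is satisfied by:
  {v: False}


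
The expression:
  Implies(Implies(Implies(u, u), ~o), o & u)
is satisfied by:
  {o: True}


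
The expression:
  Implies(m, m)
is always true.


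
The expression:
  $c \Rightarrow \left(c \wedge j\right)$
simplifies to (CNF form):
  $j \vee \neg c$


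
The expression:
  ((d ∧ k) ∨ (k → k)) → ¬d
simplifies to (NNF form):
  ¬d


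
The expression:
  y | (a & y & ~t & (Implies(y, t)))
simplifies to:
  y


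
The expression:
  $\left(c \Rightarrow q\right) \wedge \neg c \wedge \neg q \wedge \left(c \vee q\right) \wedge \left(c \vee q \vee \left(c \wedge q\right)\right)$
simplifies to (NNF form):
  $\text{False}$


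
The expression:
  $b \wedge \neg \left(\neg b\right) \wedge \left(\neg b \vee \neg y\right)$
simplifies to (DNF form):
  $b \wedge \neg y$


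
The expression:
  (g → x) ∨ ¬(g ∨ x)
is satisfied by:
  {x: True, g: False}
  {g: False, x: False}
  {g: True, x: True}


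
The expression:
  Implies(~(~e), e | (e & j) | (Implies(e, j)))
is always true.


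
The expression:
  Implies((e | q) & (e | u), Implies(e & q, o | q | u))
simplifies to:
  True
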